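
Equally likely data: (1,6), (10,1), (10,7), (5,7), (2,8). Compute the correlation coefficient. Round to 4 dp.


Cov(X,Y) = -5.0800, Var(X) = 14.6400, Var(Y) = 6.1600
rho = Cov/(sqrt(VarX)*sqrt(VarY)) = -0.5349

-0.5349


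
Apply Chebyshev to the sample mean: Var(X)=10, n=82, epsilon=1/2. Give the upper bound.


Var(Xbar) = Var(X)/n = 10/82
Chebyshev: P(|Xbar-mu| >= 1/2) <= Var(Xbar)/(1/2)^2 = (5/41)/(1/4) = 20/41

20/41


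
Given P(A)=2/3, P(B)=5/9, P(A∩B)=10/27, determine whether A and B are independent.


P(A)*P(B) = 2/3*5/9 = 10/27
P(A∩B) = 10/27, which equals P(A)P(B), so independent

Yes, A and B are independent


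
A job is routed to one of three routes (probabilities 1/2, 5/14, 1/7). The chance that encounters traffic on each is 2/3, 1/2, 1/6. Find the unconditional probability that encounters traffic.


P(A) = P(A|B1)P(B1) + P(A|B2)P(B2) + P(A|B3)P(B3)
= 2/3*1/2 + 1/2*5/14 + 1/6*1/7
= 1/3 + 5/28 + 1/42 = 15/28

15/28


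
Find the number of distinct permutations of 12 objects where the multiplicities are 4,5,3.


12! = 479001600
Denominator: 4!=24 * 5!=120 * 3!=6
Coefficient = 479001600 / 17280 = 27720

27720


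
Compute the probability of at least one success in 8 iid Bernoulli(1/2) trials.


P(at least one) = 1 - P(none)
P(none) = (1 - 1/2)^8 = (1/2)^8 = 1/256
P(at least one) = 1 - 1/256 = 255/256

255/256


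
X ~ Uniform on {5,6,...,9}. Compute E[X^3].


E[X^3] = (1/5) * sum(x^3 for x=5..9)
= 1925/5 = 385

385


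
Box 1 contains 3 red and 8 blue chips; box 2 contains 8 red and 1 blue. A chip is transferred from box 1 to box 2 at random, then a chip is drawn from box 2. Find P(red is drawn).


P(transfer red) = 3/11; P(transfer blue) = 8/11
If red transferred: Urn II has 9 red of 10, so P(red|red moved) = 9/10
If blue transferred: Urn II has 8 red of 10, so P(red|blue moved) = 4/5
By total probability: P(red) = 3/11*9/10 + 8/11*4/5 = 91/110

91/110


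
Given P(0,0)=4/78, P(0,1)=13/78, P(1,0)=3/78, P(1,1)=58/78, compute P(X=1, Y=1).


Read from table: P(X=1, Y=1) = 58/78 = 29/39

29/39


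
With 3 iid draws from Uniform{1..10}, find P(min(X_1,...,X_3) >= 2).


P(min >= 2) = P(all X_i >= 2) = (P(X_1 >= 2))^3
= (9/10)^3 = 729/1000

729/1000


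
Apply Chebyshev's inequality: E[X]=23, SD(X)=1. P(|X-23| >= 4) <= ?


k = 4/1 = 4
Chebyshev: P(|X-mu| >= k*sigma) <= 1/k^2 = 1/4^2 = 1/16

1/16


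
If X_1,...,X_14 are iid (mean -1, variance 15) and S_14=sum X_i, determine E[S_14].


E[S_n] = n*E[X_1] = 14*-1 = -14

-14


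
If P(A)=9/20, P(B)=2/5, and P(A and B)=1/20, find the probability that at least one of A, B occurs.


P(A∪B) = P(A) + P(B) - P(A∩B)
= 9/20 + 2/5 - 1/20 = 4/5

4/5


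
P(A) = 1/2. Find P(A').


P(A') = 1 - P(A) = 1 - 1/2 = 1/2

1/2


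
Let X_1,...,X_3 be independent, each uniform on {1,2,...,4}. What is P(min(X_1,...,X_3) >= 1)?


P(min >= 1) = P(all X_i >= 1) = (P(X_1 >= 1))^3
= (4/4)^3 = 1^3 = 1

1


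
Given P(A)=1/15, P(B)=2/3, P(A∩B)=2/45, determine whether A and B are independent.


P(A)*P(B) = 1/15*2/3 = 2/45
P(A∩B) = 2/45, which equals P(A)P(B), so independent

Yes, A and B are independent


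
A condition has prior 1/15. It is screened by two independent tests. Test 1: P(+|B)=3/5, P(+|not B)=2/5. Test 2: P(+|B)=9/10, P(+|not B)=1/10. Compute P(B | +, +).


After test 1: P(+) = 3/5*1/15 + 2/5*14/15 = 31/75
P(B|+) = (1/25)/(31/75) = 3/31
After test 2 (use post1 as new prior): P(+) = 9/10*3/31 + 1/10*28/31 = 11/62
P(B|+,+) = (27/310)/(11/62) = 27/55

27/55


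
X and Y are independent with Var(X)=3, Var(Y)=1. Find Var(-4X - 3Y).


Independence => Cov(X,Y)=0
Var(-4X - 3Y) = (-4)^2*Var(X) + (-3)^2*Var(Y)
= 16*3 + 9*1 = 57

57


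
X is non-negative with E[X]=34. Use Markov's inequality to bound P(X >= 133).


Markov: P(X >= a) <= E[X]/a
P(X >= 133) <= 34/133

34/133


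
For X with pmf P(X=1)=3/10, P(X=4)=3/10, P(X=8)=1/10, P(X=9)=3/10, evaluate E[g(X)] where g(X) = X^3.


E[X^3] = sum(g(x)*P(x))
= 1*3/10 + 64*3/10 + 512*1/10 + 729*3/10
= 1447/5

1447/5


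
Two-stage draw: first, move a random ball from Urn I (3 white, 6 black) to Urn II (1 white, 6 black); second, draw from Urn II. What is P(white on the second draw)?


P(transfer white) = 3/9 = 1/3; P(transfer black) = 2/3
If white transferred: Urn II has 2 white of 8, so P(white|white moved) = 1/4
If black transferred: Urn II has 1 white of 8, so P(white|black moved) = 1/8
By total probability: P(white) = 1/3*1/4 + 2/3*1/8 = 1/6

1/6


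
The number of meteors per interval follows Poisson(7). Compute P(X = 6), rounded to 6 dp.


P(X=6) = e^(-7) * 7^6 / 6!
≈ 0.0009118819656 * 117649 / 720
≈ 0.149003

0.149003


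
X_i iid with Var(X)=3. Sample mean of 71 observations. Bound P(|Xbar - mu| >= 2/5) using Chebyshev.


Var(Xbar) = Var(X)/n = 3/71
Chebyshev: P(|Xbar-mu| >= 2/5) <= Var(Xbar)/(2/5)^2 = (3/71)/(4/25) = 75/284

75/284


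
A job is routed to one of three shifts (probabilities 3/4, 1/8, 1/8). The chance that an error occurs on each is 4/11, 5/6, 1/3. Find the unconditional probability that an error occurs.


P(A) = P(A|B1)P(B1) + P(A|B2)P(B2) + P(A|B3)P(B3)
= 4/11*3/4 + 5/6*1/8 + 1/3*1/8
= 3/11 + 5/48 + 1/24 = 221/528

221/528


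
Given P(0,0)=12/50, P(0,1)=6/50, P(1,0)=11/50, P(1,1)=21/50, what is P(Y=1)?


P(Y=1) = P(0,1)+P(1,1) = 6/50 + 21/50 = 27/50

27/50


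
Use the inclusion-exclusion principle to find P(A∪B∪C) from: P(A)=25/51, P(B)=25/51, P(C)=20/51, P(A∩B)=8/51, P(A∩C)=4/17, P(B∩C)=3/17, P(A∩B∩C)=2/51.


P(A∪B∪C) = P(A)+P(B)+P(C) - P(AB)-P(AC)-P(BC) + P(ABC)
= 25/51+25/51+20/51 - 8/51-4/17-3/17 + 2/51
= 43/51

43/51


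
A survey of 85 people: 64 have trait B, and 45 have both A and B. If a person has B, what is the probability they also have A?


P(A|B) = P(A∩B)/P(B) = (45/85)/(64/85) = 45/64

45/64


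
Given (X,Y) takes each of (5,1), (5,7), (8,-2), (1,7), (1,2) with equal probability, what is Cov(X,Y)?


E[X]=4, E[Y]=3, E[XY]=33/5
Cov(X,Y) = E[XY] - E[X]E[Y] = 33/5 - 4*3 = -27/5

-27/5


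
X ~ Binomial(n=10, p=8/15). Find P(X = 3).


P(X=3) = C(10,3) * p^3 * (1-p)^7
= 120 * 512/3375 * 823543/170859375
= 3373232128/38443359375

3373232128/38443359375


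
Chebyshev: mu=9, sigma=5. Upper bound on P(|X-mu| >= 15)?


k = 15/5 = 3
Chebyshev: P(|X-mu| >= k*sigma) <= 1/k^2 = 1/3^2 = 1/9

1/9


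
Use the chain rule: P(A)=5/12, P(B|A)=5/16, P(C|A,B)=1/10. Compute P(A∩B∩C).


P(A∩B∩C) = P(A) * P(B|A) * P(C|A∩B)
= 5/12 * 5/16 * 1/10
= 25/192 * 1/10 = 5/384

5/384


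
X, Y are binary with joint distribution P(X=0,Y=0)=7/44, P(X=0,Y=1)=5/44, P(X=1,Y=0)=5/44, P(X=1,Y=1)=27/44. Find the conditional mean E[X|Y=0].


P(Y=0) = 12/44
E[X|Y=0] = (0*7 + 1*5)/12 = 5/12

5/12


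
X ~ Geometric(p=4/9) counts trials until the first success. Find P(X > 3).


P(X > 3) = P(first 3 trials all fail) = (1-p)^3 = (5/9)^3 = 125/729

125/729


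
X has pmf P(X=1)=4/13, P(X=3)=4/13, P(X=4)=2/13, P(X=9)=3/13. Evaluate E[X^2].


E[X^2] = sum(x^2 * P(x))
= 1*4/13 + 9*4/13 + 16*2/13 + 81*3/13
= 315/13

315/13


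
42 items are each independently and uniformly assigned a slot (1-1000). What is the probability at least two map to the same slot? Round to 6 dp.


P(all different) = prod((1000-i)/1000 for i=0..41) = 0.417628
P(at least one match) = 1 - 0.417628 = 0.582372

0.582372


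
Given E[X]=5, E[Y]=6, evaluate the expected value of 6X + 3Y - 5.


E[6X + 3Y - 5] = 6*E[X] + 3*E[Y] - 5
= (6)*(5) + (3)*(6) + (-5)
= 30 + 18 - 5 = 43

43


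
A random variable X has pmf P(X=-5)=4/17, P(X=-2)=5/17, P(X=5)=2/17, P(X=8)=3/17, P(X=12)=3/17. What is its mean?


E[X] = sum(x * P(x))
= -5*4/17 - 2*5/17 + 5*2/17 + 8*3/17 + 12*3/17
= 40/17

40/17


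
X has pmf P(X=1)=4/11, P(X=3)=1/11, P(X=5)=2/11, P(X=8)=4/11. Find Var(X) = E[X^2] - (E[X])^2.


E[X] = 49/11, E[X^2] = 29
Var(X) = E[X^2] - (E[X])^2 = 29 - (49/11)^2 = 1108/121

1108/121


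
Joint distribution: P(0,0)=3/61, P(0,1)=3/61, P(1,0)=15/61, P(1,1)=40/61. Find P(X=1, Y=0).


Read from table: P(X=1, Y=0) = 15/61

15/61


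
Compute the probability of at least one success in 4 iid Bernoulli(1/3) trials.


P(at least one) = 1 - P(none)
P(none) = (1 - 1/3)^4 = (2/3)^4 = 16/81
P(at least one) = 1 - 16/81 = 65/81

65/81


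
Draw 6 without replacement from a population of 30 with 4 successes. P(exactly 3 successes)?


P(X=3) = C(4,3)*C(26,3) / C(30,6)
= 4*2600 / 593775
= 10400/593775 = 32/1827

32/1827


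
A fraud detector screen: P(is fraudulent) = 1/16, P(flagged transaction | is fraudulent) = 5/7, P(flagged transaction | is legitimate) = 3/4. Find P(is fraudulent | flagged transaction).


P(A) = P(A|B)P(B) + P(A|B')P(B') = 5/7*1/16 + 3/4*15/16 = 335/448
P(B|A) = P(A|B)P(B)/P(A) = (5/112)/(335/448) = 4/67

4/67


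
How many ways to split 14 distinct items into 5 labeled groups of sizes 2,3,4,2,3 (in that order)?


14! = 87178291200
Denominator: 2!=2 * 3!=6 * 4!=24 * 2!=2 * 3!=6
Coefficient = 87178291200 / 3456 = 25225200

25225200


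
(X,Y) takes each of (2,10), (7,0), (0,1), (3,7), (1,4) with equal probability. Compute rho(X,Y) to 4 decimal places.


Cov(X,Y) = -2.4400, Var(X) = 5.8400, Var(Y) = 13.8400
rho = Cov/(sqrt(VarX)*sqrt(VarY)) = -0.2714

-0.2714


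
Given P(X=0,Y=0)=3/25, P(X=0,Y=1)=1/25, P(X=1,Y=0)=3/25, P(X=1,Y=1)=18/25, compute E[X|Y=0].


P(Y=0) = 6/25
E[X|Y=0] = (0*3 + 1*3)/6 = 3/6 = 1/2

1/2


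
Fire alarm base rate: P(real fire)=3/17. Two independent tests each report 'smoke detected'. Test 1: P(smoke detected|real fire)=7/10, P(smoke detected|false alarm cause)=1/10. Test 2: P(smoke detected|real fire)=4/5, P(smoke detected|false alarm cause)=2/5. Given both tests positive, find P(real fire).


After test 1: P(+) = 7/10*3/17 + 1/10*14/17 = 7/34
P(B|+) = (21/170)/(7/34) = 3/5
After test 2 (use post1 as new prior): P(+) = 4/5*3/5 + 2/5*2/5 = 16/25
P(B|+,+) = (12/25)/(16/25) = 3/4

3/4


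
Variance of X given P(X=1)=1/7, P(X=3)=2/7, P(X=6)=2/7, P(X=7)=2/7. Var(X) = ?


E[X] = 33/7, E[X^2] = 27
Var(X) = E[X^2] - (E[X])^2 = 27 - (33/7)^2 = 234/49

234/49


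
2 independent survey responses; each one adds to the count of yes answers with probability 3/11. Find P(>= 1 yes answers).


P(at least one) = 1 - P(none)
P(none) = (1 - 3/11)^2 = (8/11)^2 = 64/121
P(at least one) = 1 - 64/121 = 57/121

57/121


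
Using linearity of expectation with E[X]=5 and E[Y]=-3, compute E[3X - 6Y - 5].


E[3X - 6Y - 5] = 3*E[X] - 6*E[Y] - 5
= (3)*(5) + (-6)*(-3) + (-5)
= 15 + 18 - 5 = 28

28


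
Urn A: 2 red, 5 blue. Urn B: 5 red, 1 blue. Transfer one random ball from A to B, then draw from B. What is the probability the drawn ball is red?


P(transfer red) = 2/7; P(transfer blue) = 5/7
If red transferred: Urn II has 6 red of 7, so P(red|red moved) = 6/7
If blue transferred: Urn II has 5 red of 7, so P(red|blue moved) = 5/7
By total probability: P(red) = 2/7*6/7 + 5/7*5/7 = 37/49

37/49


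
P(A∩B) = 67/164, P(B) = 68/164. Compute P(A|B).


P(A|B) = P(A∩B)/P(B) = (67/164)/(68/164) = 67/68

67/68


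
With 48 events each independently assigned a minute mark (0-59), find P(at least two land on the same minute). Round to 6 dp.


P(all different) = prod((60-i)/60 for i=0..47) = 0.000000
P(at least one match) = 1 - 0.000000 = 1.000000

1.000000


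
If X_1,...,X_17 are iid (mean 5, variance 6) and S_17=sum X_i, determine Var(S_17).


By independence, Var(S_n) = n*Var(X_1) = 17*6 = 102

102


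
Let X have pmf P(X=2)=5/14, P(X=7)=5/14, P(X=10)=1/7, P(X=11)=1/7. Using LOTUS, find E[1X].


E[1X] = sum(g(x)*P(x))
= 2*5/14 + 7*5/14 + 10*1/7 + 11*1/7
= 87/14

87/14


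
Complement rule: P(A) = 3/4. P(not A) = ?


P(A') = 1 - P(A) = 1 - 3/4 = 1/4

1/4


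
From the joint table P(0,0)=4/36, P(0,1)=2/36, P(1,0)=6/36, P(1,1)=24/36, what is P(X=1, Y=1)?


Read from table: P(X=1, Y=1) = 24/36 = 2/3

2/3


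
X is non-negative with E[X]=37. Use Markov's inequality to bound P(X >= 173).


Markov: P(X >= a) <= E[X]/a
P(X >= 173) <= 37/173

37/173


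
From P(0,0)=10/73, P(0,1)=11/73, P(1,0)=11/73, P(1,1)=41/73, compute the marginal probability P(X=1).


P(X=1) = P(1,0)+P(1,1) = 11/73 + 41/73 = 52/73

52/73


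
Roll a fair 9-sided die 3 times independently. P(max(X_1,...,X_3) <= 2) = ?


P(max <= 2) = P(all X_i <= 2) = (P(X_1 <= 2))^3
= (2/9)^3 = 8/729

8/729


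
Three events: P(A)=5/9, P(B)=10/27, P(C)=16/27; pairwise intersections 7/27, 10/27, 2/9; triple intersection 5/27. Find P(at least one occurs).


P(A∪B∪C) = P(A)+P(B)+P(C) - P(AB)-P(AC)-P(BC) + P(ABC)
= 5/9+10/27+16/27 - 7/27-10/27-2/9 + 5/27
= 23/27

23/27


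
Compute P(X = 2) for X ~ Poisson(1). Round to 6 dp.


P(X=2) = e^(-1) * 1^2 / 2!
≈ 0.3678794412 * 1 / 2
≈ 0.183940

0.183940


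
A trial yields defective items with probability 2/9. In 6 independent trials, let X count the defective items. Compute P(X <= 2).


P(X<=2) = P(X=0) + P(X=1) + P(X=2)
= 117649/531441 + 67228/177147 + 48020/177147
= 463393/531441

463393/531441


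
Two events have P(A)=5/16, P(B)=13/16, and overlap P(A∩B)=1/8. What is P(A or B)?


P(A∪B) = P(A) + P(B) - P(A∩B)
= 5/16 + 13/16 - 1/8 = 1

1


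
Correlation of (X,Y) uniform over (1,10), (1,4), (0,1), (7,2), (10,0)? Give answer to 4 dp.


Cov(X,Y) = -7.3200, Var(X) = 15.7600, Var(Y) = 12.6400
rho = Cov/(sqrt(VarX)*sqrt(VarY)) = -0.5186

-0.5186


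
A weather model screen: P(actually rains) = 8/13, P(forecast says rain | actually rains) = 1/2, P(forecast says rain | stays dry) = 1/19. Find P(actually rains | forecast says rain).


P(A) = P(A|B)P(B) + P(A|B')P(B') = 1/2*8/13 + 1/19*5/13 = 81/247
P(B|A) = P(A|B)P(B)/P(A) = (4/13)/(81/247) = 76/81

76/81


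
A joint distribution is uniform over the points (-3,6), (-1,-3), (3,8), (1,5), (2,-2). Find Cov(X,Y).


E[X]=2/5, E[Y]=14/5, E[XY]=2
Cov(X,Y) = E[XY] - E[X]E[Y] = 2 - 2/5*14/5 = 22/25

22/25


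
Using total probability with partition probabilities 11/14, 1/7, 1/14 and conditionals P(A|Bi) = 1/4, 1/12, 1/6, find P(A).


P(A) = P(A|B1)P(B1) + P(A|B2)P(B2) + P(A|B3)P(B3)
= 1/4*11/14 + 1/12*1/7 + 1/6*1/14
= 11/56 + 1/84 + 1/84 = 37/168

37/168


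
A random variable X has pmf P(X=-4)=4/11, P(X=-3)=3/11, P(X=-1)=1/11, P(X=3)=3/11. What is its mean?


E[X] = sum(x * P(x))
= -4*4/11 - 3*3/11 - 1*1/11 + 3*3/11
= -17/11

-17/11


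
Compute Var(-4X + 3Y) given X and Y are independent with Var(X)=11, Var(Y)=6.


Independence => Cov(X,Y)=0
Var(-4X + 3Y) = (-4)^2*Var(X) + 3^2*Var(Y)
= 16*11 + 9*6 = 230

230


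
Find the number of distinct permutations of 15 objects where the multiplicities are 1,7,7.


15! = 1307674368000
Denominator: 1!=1 * 7!=5040 * 7!=5040
Coefficient = 1307674368000 / 25401600 = 51480

51480


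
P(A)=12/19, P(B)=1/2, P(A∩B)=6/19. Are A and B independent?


P(A)*P(B) = 12/19*1/2 = 6/19
P(A∩B) = 6/19, which equals P(A)P(B), so independent

Yes, A and B are independent


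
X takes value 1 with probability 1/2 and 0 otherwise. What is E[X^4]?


For Bernoulli: X in {0,1}
E[X^4] = 0^4*(1-1/2) + 1^4*1/2 = 1/2

1/2


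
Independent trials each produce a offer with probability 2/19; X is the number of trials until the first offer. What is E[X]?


For geometric (trials until first success), E[X] = 1/p = 1/(2/19) = 19/2

19/2


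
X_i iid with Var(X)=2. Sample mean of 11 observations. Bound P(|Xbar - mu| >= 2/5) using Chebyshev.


Var(Xbar) = Var(X)/n = 2/11
Chebyshev: P(|Xbar-mu| >= 2/5) <= Var(Xbar)/(2/5)^2 = (2/11)/(4/25) = 25/22
Bound exceeds 1, so trivial bound: 1

1


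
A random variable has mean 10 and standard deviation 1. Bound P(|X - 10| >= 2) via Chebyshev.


k = 2/1 = 2
Chebyshev: P(|X-mu| >= k*sigma) <= 1/k^2 = 1/2^2 = 1/4

1/4


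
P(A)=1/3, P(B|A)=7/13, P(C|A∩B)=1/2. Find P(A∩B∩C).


P(A∩B∩C) = P(A) * P(B|A) * P(C|A∩B)
= 1/3 * 7/13 * 1/2
= 7/39 * 1/2 = 7/78

7/78


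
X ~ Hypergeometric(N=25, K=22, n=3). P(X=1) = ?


P(X=1) = C(22,1)*C(3,2) / C(25,3)
= 22*3 / 2300
= 66/2300 = 33/1150

33/1150


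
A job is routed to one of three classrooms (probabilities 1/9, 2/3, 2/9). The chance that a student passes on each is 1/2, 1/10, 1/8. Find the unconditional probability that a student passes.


P(A) = P(A|B1)P(B1) + P(A|B2)P(B2) + P(A|B3)P(B3)
= 1/2*1/9 + 1/10*2/3 + 1/8*2/9
= 1/18 + 1/15 + 1/36 = 3/20

3/20


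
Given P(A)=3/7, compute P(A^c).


P(A') = 1 - P(A) = 1 - 3/7 = 4/7

4/7


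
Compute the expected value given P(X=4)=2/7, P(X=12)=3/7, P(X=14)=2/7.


E[X] = sum(x * P(x))
= 4*2/7 + 12*3/7 + 14*2/7
= 72/7

72/7


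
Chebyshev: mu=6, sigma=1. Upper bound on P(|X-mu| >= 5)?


k = 5/1 = 5
Chebyshev: P(|X-mu| >= k*sigma) <= 1/k^2 = 1/5^2 = 1/25

1/25


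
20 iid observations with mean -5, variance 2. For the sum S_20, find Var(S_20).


By independence, Var(S_n) = n*Var(X_1) = 20*2 = 40

40


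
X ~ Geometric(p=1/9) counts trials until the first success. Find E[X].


For geometric (trials until first success), E[X] = 1/p = 1/(1/9) = 9

9


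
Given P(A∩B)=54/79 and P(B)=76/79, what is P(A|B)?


P(A|B) = P(A∩B)/P(B) = (108/158)/(152/158) = 108/152 = 27/38

27/38


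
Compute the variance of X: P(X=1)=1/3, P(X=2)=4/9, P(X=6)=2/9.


E[X] = 23/9, E[X^2] = 91/9
Var(X) = E[X^2] - (E[X])^2 = 91/9 - (23/9)^2 = 290/81

290/81


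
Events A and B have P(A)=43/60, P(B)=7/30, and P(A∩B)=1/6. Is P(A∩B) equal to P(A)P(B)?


P(A)*P(B) = 43/60*7/30 = 301/1800
P(A∩B) = 1/6 != 301/1800, so not independent

No, A and B are not independent


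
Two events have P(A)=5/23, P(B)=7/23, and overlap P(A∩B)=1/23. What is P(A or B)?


P(A∪B) = P(A) + P(B) - P(A∩B)
= 5/23 + 7/23 - 1/23 = 11/23

11/23


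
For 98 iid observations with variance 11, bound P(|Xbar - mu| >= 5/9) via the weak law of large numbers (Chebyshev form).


Var(Xbar) = Var(X)/n = 11/98
Chebyshev: P(|Xbar-mu| >= 5/9) <= Var(Xbar)/(5/9)^2 = (11/98)/(25/81) = 891/2450

891/2450


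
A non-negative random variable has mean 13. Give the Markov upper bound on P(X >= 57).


Markov: P(X >= a) <= E[X]/a
P(X >= 57) <= 13/57

13/57


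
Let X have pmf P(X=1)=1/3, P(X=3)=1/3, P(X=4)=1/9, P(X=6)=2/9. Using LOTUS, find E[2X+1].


E[2X+1] = sum(g(x)*P(x))
= 3*1/3 + 7*1/3 + 9*1/9 + 13*2/9
= 65/9

65/9


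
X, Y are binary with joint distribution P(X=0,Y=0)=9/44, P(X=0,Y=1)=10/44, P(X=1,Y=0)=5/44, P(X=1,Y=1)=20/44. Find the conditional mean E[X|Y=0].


P(Y=0) = 14/44
E[X|Y=0] = (0*9 + 1*5)/14 = 5/14

5/14


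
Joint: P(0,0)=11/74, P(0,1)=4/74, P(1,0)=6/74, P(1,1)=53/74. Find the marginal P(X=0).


P(X=0) = P(0,0)+P(0,1) = 11/74 + 4/74 = 15/74

15/74


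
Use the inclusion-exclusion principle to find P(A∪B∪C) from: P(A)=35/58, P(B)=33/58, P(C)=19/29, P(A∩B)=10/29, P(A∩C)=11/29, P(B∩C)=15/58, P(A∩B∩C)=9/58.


P(A∪B∪C) = P(A)+P(B)+P(C) - P(AB)-P(AC)-P(BC) + P(ABC)
= 35/58+33/58+19/29 - 10/29-11/29-15/58 + 9/58
= 1

1


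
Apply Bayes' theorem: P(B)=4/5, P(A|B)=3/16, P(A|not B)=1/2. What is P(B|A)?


P(A) = P(A|B)P(B) + P(A|B')P(B') = 3/16*4/5 + 1/2*1/5 = 1/4
P(B|A) = P(A|B)P(B)/P(A) = (3/20)/(1/4) = 3/5

3/5


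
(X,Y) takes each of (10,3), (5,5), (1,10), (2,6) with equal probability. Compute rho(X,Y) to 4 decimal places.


Cov(X,Y) = -7.7500, Var(X) = 12.2500, Var(Y) = 6.5000
rho = Cov/(sqrt(VarX)*sqrt(VarY)) = -0.8685

-0.8685


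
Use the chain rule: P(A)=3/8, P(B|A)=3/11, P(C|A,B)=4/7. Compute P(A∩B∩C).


P(A∩B∩C) = P(A) * P(B|A) * P(C|A∩B)
= 3/8 * 3/11 * 4/7
= 9/88 * 4/7 = 9/154

9/154


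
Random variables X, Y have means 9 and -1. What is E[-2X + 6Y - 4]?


E[-2X + 6Y - 4] = -2*E[X] + 6*E[Y] - 4
= (-2)*(9) + (6)*(-1) + (-4)
= -18 - 6 - 4 = -28

-28


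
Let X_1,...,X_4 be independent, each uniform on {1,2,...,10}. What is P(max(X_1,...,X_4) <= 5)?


P(max <= 5) = P(all X_i <= 5) = (P(X_1 <= 5))^4
= (5/10)^4 = (1/2)^4 = 1/16

1/16


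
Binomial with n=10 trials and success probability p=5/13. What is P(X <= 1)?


P(X<=1) = P(X=0) + P(X=1)
= 1073741824/137858491849 + 6710886400/137858491849
= 7784628224/137858491849

7784628224/137858491849


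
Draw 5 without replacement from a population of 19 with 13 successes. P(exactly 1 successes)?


P(X=1) = C(13,1)*C(6,4) / C(19,5)
= 13*15 / 11628
= 195/11628 = 65/3876

65/3876


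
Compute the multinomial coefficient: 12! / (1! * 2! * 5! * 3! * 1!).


12! = 479001600
Denominator: 1!=1 * 2!=2 * 5!=120 * 3!=6 * 1!=1
Coefficient = 479001600 / 1440 = 332640

332640


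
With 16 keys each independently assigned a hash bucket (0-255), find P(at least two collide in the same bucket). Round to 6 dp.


P(all different) = prod((256-i)/256 for i=0..15) = 0.619708
P(at least one match) = 1 - 0.619708 = 0.380292

0.380292


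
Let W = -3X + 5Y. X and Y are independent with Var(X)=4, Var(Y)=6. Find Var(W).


Independence => Cov(X,Y)=0
Var(-3X + 5Y) = (-3)^2*Var(X) + 5^2*Var(Y)
= 9*4 + 25*6 = 186

186


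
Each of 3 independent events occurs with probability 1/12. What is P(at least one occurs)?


P(at least one) = 1 - P(none)
P(none) = (1 - 1/12)^3 = (11/12)^3 = 1331/1728
P(at least one) = 1 - 1331/1728 = 397/1728

397/1728


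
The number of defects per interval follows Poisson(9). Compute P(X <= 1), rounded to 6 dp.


P(X<=1) = e^(-9)*9^0/0! + e^(-9)*9^1/1!
≈ 0.0001234098 + 0.0011106882
= 0.0012340980
≈ 0.001234

0.001234


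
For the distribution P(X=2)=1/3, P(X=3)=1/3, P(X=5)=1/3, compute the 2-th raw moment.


E[X^2] = sum(x^2 * P(x))
= 4*1/3 + 9*1/3 + 25*1/3
= 38/3

38/3


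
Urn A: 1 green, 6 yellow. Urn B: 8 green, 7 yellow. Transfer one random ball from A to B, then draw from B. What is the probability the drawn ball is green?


P(transfer green) = 1/7; P(transfer yellow) = 6/7
If green transferred: Urn II has 9 green of 16, so P(green|green moved) = 9/16
If yellow transferred: Urn II has 8 green of 16, so P(green|yellow moved) = 1/2
By total probability: P(green) = 1/7*9/16 + 6/7*1/2 = 57/112

57/112


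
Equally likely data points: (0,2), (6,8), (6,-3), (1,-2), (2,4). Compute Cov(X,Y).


E[X]=3, E[Y]=9/5, E[XY]=36/5
Cov(X,Y) = E[XY] - E[X]E[Y] = 36/5 - 3*9/5 = 9/5

9/5


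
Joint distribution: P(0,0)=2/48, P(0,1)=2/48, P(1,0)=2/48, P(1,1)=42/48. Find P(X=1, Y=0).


Read from table: P(X=1, Y=0) = 2/48 = 1/24

1/24


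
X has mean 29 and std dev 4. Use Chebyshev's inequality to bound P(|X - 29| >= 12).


k = 12/4 = 3
Chebyshev: P(|X-mu| >= k*sigma) <= 1/k^2 = 1/3^2 = 1/9

1/9


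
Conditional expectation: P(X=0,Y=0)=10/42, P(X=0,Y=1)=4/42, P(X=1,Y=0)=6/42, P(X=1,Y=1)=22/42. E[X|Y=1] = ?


P(Y=1) = 26/42
E[X|Y=1] = (0*4 + 1*22)/26 = 22/26 = 11/13

11/13


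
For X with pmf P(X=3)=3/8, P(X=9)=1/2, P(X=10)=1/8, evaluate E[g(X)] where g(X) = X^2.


E[X^2] = sum(g(x)*P(x))
= 9*3/8 + 81*1/2 + 100*1/8
= 451/8

451/8


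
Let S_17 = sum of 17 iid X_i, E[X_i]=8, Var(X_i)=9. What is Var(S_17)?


By independence, Var(S_n) = n*Var(X_1) = 17*9 = 153

153


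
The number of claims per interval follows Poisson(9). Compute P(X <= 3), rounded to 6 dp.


P(X<=3) = e^(-9)*9^0/0! + e^(-9)*9^1/1! + e^(-9)*9^2/2! + e^(-9)*9^3/3!
≈ 0.0001234098 + 0.0011106882 + 0.0049980971 + 0.0149942912
= 0.0212264863
≈ 0.021226

0.021226


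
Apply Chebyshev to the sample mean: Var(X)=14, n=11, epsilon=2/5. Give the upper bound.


Var(Xbar) = Var(X)/n = 14/11
Chebyshev: P(|Xbar-mu| >= 2/5) <= Var(Xbar)/(2/5)^2 = (14/11)/(4/25) = 175/22
Bound exceeds 1, so trivial bound: 1

1


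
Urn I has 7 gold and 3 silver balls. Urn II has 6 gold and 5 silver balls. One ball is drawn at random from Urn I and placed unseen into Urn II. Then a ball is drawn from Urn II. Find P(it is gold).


P(transfer gold) = 7/10; P(transfer silver) = 3/10
If gold transferred: Urn II has 7 gold of 12, so P(gold|gold moved) = 7/12
If silver transferred: Urn II has 6 gold of 12, so P(gold|silver moved) = 1/2
By total probability: P(gold) = 7/10*7/12 + 3/10*1/2 = 67/120

67/120


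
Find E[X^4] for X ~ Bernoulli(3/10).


For Bernoulli: X in {0,1}
E[X^4] = 0^4*(1-3/10) + 1^4*3/10 = 3/10

3/10


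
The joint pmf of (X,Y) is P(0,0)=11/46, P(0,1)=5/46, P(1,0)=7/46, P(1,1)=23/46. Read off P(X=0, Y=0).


Read from table: P(X=0, Y=0) = 11/46

11/46


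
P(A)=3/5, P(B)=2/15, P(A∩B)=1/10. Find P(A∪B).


P(A∪B) = P(A) + P(B) - P(A∩B)
= 3/5 + 2/15 - 1/10 = 19/30

19/30


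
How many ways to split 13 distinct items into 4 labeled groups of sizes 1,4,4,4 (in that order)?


13! = 6227020800
Denominator: 1!=1 * 4!=24 * 4!=24 * 4!=24
Coefficient = 6227020800 / 13824 = 450450

450450


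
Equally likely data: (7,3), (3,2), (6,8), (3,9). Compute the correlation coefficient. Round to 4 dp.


Cov(X,Y) = -0.6250, Var(X) = 3.1875, Var(Y) = 9.2500
rho = Cov/(sqrt(VarX)*sqrt(VarY)) = -0.1151

-0.1151


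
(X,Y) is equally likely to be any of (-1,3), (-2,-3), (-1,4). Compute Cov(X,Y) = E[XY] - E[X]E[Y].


E[X]=-4/3, E[Y]=4/3, E[XY]=-1/3
Cov(X,Y) = E[XY] - E[X]E[Y] = -1/3 + 4/3*4/3 = 13/9

13/9


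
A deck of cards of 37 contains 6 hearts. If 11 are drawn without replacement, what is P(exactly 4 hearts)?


P(X=4) = C(6,4)*C(31,7) / C(37,11)
= 15*2629575 / 854992152
= 39443625/854992152 = 1625/35224

1625/35224


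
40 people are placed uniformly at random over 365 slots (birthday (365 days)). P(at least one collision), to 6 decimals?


P(all different) = prod((365-i)/365 for i=0..39) = 0.108768
P(at least one match) = 1 - 0.108768 = 0.891232

0.891232


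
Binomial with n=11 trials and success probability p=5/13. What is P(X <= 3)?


P(X<=3) = P(X=0) + P(X=1) + P(X=2) + P(X=3)
= 8589934592/1792160394037 + 59055800320/1792160394037 + 184549376000/1792160394037 + 346030080000/1792160394037
= 598225190912/1792160394037

598225190912/1792160394037


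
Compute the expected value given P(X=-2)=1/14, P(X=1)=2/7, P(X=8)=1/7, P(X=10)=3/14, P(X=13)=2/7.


E[X] = sum(x * P(x))
= -2*1/14 + 1*2/7 + 8*1/7 + 10*3/14 + 13*2/7
= 50/7

50/7


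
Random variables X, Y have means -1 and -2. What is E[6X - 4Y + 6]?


E[6X - 4Y + 6] = 6*E[X] - 4*E[Y] + 6
= (6)*(-1) + (-4)*(-2) + (6)
= -6 + 8 + 6 = 8

8


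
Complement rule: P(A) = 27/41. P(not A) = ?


P(A') = 1 - P(A) = 1 - 27/41 = 14/41

14/41


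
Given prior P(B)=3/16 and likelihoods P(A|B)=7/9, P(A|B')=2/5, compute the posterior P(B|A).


P(A) = P(A|B)P(B) + P(A|B')P(B') = 7/9*3/16 + 2/5*13/16 = 113/240
P(B|A) = P(A|B)P(B)/P(A) = (7/48)/(113/240) = 35/113

35/113


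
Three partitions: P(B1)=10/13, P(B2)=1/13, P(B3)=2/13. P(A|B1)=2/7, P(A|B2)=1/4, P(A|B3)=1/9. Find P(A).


P(A) = P(A|B1)P(B1) + P(A|B2)P(B2) + P(A|B3)P(B3)
= 2/7*10/13 + 1/4*1/13 + 1/9*2/13
= 20/91 + 1/52 + 2/117 = 839/3276

839/3276


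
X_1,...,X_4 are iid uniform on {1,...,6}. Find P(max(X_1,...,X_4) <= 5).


P(max <= 5) = P(all X_i <= 5) = (P(X_1 <= 5))^4
= (5/6)^4 = 625/1296

625/1296


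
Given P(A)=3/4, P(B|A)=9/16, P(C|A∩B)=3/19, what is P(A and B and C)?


P(A∩B∩C) = P(A) * P(B|A) * P(C|A∩B)
= 3/4 * 9/16 * 3/19
= 27/64 * 3/19 = 81/1216

81/1216


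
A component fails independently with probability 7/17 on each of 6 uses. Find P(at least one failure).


P(at least one) = 1 - P(none)
P(none) = (1 - 7/17)^6 = (10/17)^6 = 1000000/24137569
P(at least one) = 1 - 1000000/24137569 = 23137569/24137569

23137569/24137569


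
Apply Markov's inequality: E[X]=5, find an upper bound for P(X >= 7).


Markov: P(X >= a) <= E[X]/a
P(X >= 7) <= 5/7

5/7


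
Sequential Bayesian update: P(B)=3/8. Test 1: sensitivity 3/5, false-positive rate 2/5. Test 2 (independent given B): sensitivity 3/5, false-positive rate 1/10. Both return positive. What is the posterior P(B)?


After test 1: P(+) = 3/5*3/8 + 2/5*5/8 = 19/40
P(B|+) = (9/40)/(19/40) = 9/19
After test 2 (use post1 as new prior): P(+) = 3/5*9/19 + 1/10*10/19 = 32/95
P(B|+,+) = (27/95)/(32/95) = 27/32

27/32


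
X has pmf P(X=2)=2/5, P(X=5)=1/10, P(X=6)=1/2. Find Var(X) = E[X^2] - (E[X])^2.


E[X] = 43/10, E[X^2] = 221/10
Var(X) = E[X^2] - (E[X])^2 = 221/10 - (43/10)^2 = 361/100

361/100


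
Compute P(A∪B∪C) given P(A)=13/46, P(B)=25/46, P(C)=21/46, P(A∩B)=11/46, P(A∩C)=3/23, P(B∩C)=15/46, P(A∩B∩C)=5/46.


P(A∪B∪C) = P(A)+P(B)+P(C) - P(AB)-P(AC)-P(BC) + P(ABC)
= 13/46+25/46+21/46 - 11/46-3/23-15/46 + 5/46
= 16/23

16/23


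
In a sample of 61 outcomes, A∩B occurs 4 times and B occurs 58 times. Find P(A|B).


P(A|B) = P(A∩B)/P(B) = (4/61)/(58/61) = 4/58 = 2/29

2/29


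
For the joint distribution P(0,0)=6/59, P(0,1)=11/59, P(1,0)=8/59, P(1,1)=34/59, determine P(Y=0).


P(Y=0) = P(0,0)+P(1,0) = 6/59 + 8/59 = 14/59

14/59


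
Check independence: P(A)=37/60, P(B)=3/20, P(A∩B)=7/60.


P(A)*P(B) = 37/60*3/20 = 37/400
P(A∩B) = 7/60 != 37/400, so not independent

No, A and B are not independent


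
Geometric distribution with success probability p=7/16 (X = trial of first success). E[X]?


For geometric (trials until first success), E[X] = 1/p = 1/(7/16) = 16/7

16/7


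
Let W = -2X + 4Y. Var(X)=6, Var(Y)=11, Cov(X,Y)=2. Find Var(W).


Var(-2X + 4Y) = (-2)^2*Var(X) + 4^2*Var(Y) + 2*(-2)*4*Cov(X,Y)
= 4*6 + 16*11 - 16*2
= 24 + 176 - 32 = 168

168


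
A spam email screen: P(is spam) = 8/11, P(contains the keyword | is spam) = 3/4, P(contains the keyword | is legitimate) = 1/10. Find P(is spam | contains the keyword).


P(A) = P(A|B)P(B) + P(A|B')P(B') = 3/4*8/11 + 1/10*3/11 = 63/110
P(B|A) = P(A|B)P(B)/P(A) = (6/11)/(63/110) = 20/21

20/21


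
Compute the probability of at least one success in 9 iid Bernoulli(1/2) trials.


P(at least one) = 1 - P(none)
P(none) = (1 - 1/2)^9 = (1/2)^9 = 1/512
P(at least one) = 1 - 1/512 = 511/512

511/512


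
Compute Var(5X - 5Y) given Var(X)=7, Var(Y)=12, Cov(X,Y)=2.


Var(5X - 5Y) = 5^2*Var(X) + (-5)^2*Var(Y) + 2*5*(-5)*Cov(X,Y)
= 25*7 + 25*12 - 50*2
= 175 + 300 - 100 = 375

375


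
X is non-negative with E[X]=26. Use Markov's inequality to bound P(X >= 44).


Markov: P(X >= a) <= E[X]/a
P(X >= 44) <= 26/44 = 13/22

13/22


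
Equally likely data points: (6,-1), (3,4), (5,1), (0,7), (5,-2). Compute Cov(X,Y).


E[X]=19/5, E[Y]=9/5, E[XY]=1/5
Cov(X,Y) = E[XY] - E[X]E[Y] = 1/5 - 19/5*9/5 = -166/25

-166/25


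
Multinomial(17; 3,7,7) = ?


17! = 355687428096000
Denominator: 3!=6 * 7!=5040 * 7!=5040
Coefficient = 355687428096000 / 152409600 = 2333760

2333760


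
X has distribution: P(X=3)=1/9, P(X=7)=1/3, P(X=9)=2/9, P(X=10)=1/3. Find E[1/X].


E[1/X] = sum(g(x)*P(x))
= 1/3*1/9 + 1/7*1/3 + 1/9*2/9 + 1/10*1/3
= 809/5670

809/5670


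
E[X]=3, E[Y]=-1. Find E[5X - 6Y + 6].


E[5X - 6Y + 6] = 5*E[X] - 6*E[Y] + 6
= (5)*(3) + (-6)*(-1) + (6)
= 15 + 6 + 6 = 27

27


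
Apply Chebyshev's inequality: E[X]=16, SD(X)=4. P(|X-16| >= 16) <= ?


k = 16/4 = 4
Chebyshev: P(|X-mu| >= k*sigma) <= 1/k^2 = 1/4^2 = 1/16

1/16


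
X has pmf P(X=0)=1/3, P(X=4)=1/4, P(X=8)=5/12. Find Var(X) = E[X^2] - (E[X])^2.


E[X] = 13/3, E[X^2] = 92/3
Var(X) = E[X^2] - (E[X])^2 = 92/3 - (13/3)^2 = 107/9

107/9


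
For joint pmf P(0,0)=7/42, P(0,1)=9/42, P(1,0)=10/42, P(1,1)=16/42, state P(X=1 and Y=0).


Read from table: P(X=1, Y=0) = 10/42 = 5/21

5/21


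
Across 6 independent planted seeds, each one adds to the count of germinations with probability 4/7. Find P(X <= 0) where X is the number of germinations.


P(X<=0) = P(X=0)
= 729/117649
= 729/117649

729/117649


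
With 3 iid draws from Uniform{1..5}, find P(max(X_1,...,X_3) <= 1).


P(max <= 1) = P(all X_i <= 1) = (P(X_1 <= 1))^3
= (1/5)^3 = 1/125

1/125


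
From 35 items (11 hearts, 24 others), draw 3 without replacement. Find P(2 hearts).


P(X=2) = C(11,2)*C(24,1) / C(35,3)
= 55*24 / 6545
= 1320/6545 = 24/119

24/119


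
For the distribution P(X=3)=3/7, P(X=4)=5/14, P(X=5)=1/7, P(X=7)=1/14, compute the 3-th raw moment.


E[X^3] = sum(x^3 * P(x))
= 27*3/7 + 64*5/14 + 125*1/7 + 343*1/14
= 1075/14

1075/14


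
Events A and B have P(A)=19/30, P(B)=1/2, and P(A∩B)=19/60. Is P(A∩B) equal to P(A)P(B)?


P(A)*P(B) = 19/30*1/2 = 19/60
P(A∩B) = 19/60, which equals P(A)P(B), so independent

Yes, A and B are independent


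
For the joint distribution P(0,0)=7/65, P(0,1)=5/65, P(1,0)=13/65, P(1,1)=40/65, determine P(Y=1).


P(Y=1) = P(0,1)+P(1,1) = 5/65 + 40/65 = 45/65 = 9/13

9/13


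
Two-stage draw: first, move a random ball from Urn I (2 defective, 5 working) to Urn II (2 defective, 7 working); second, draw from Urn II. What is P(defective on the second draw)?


P(transfer defective) = 2/7; P(transfer working) = 5/7
If defective transferred: Urn II has 3 defective of 10, so P(defective|defective moved) = 3/10
If working transferred: Urn II has 2 defective of 10, so P(defective|working moved) = 1/5
By total probability: P(defective) = 2/7*3/10 + 5/7*1/5 = 8/35

8/35


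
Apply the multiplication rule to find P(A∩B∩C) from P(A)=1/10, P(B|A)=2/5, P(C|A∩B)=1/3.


P(A∩B∩C) = P(A) * P(B|A) * P(C|A∩B)
= 1/10 * 2/5 * 1/3
= 1/25 * 1/3 = 1/75

1/75


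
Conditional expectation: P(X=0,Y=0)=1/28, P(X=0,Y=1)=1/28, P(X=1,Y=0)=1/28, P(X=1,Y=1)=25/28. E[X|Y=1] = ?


P(Y=1) = 26/28
E[X|Y=1] = (0*1 + 1*25)/26 = 25/26

25/26


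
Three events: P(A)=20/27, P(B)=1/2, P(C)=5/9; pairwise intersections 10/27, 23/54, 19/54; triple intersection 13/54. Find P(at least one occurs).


P(A∪B∪C) = P(A)+P(B)+P(C) - P(AB)-P(AC)-P(BC) + P(ABC)
= 20/27+1/2+5/9 - 10/27-23/54-19/54 + 13/54
= 8/9

8/9


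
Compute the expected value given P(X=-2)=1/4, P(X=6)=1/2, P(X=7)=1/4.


E[X] = sum(x * P(x))
= -2*1/4 + 6*1/2 + 7*1/4
= 17/4

17/4


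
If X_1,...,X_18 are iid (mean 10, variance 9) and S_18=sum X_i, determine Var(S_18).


By independence, Var(S_n) = n*Var(X_1) = 18*9 = 162

162


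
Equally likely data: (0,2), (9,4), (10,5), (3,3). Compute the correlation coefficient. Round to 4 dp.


Cov(X,Y) = 4.5000, Var(X) = 17.2500, Var(Y) = 1.2500
rho = Cov/(sqrt(VarX)*sqrt(VarY)) = 0.9691

0.9691


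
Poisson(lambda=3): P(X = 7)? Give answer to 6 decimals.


P(X=7) = e^(-3) * 3^7 / 7!
≈ 0.04978706837 * 2187 / 5040
≈ 0.021604

0.021604


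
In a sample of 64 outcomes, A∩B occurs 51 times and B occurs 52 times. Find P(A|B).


P(A|B) = P(A∩B)/P(B) = (51/64)/(52/64) = 51/52

51/52


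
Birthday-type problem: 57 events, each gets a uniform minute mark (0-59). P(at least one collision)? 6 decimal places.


P(all different) = prod((60-i)/60 for i=0..56) = 0.000000
P(at least one match) = 1 - 0.000000 = 1.000000

1.000000


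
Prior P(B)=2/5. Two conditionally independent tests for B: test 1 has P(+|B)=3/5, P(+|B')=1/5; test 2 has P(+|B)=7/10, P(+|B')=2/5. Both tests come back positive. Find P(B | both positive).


After test 1: P(+) = 3/5*2/5 + 1/5*3/5 = 9/25
P(B|+) = (6/25)/(9/25) = 2/3
After test 2 (use post1 as new prior): P(+) = 7/10*2/3 + 2/5*1/3 = 3/5
P(B|+,+) = (7/15)/(3/5) = 7/9

7/9


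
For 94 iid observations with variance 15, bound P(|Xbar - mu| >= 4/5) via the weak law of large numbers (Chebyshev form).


Var(Xbar) = Var(X)/n = 15/94
Chebyshev: P(|Xbar-mu| >= 4/5) <= Var(Xbar)/(4/5)^2 = (15/94)/(16/25) = 375/1504

375/1504


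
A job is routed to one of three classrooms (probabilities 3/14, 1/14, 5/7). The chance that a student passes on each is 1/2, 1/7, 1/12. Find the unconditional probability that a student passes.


P(A) = P(A|B1)P(B1) + P(A|B2)P(B2) + P(A|B3)P(B3)
= 1/2*3/14 + 1/7*1/14 + 1/12*5/7
= 3/28 + 1/98 + 5/84 = 26/147

26/147


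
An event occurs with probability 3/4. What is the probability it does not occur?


P(A') = 1 - P(A) = 1 - 3/4 = 1/4

1/4


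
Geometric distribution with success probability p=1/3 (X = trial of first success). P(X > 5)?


P(X > 5) = P(first 5 trials all fail) = (1-p)^5 = (2/3)^5 = 32/243

32/243


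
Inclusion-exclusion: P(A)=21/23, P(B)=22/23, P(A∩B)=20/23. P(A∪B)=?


P(A∪B) = P(A) + P(B) - P(A∩B)
= 21/23 + 22/23 - 20/23 = 1

1


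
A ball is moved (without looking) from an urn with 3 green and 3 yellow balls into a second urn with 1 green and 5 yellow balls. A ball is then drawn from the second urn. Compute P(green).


P(transfer green) = 3/6 = 1/2; P(transfer yellow) = 1/2
If green transferred: Urn II has 2 green of 7, so P(green|green moved) = 2/7
If yellow transferred: Urn II has 1 green of 7, so P(green|yellow moved) = 1/7
By total probability: P(green) = 1/2*2/7 + 1/2*1/7 = 3/14

3/14


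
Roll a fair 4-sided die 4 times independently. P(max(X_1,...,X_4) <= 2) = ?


P(max <= 2) = P(all X_i <= 2) = (P(X_1 <= 2))^4
= (2/4)^4 = (1/2)^4 = 1/16

1/16


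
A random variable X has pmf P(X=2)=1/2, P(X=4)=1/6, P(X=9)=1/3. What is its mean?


E[X] = sum(x * P(x))
= 2*1/2 + 4*1/6 + 9*1/3
= 14/3

14/3


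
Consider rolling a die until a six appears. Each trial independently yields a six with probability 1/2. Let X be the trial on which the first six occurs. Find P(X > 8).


P(X > 8) = P(first 8 trials all fail) = (1-p)^8 = (1/2)^8 = 1/256

1/256


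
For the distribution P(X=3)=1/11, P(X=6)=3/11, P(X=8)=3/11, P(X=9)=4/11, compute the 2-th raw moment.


E[X^2] = sum(x^2 * P(x))
= 9*1/11 + 36*3/11 + 64*3/11 + 81*4/11
= 633/11

633/11


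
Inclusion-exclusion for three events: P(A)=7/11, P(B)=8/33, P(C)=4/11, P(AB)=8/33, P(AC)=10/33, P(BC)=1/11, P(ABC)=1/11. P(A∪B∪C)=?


P(A∪B∪C) = P(A)+P(B)+P(C) - P(AB)-P(AC)-P(BC) + P(ABC)
= 7/11+8/33+4/11 - 8/33-10/33-1/11 + 1/11
= 23/33

23/33


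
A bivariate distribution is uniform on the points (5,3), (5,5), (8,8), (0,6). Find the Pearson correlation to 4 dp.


Cov(X,Y) = 1.2500, Var(X) = 8.2500, Var(Y) = 3.2500
rho = Cov/(sqrt(VarX)*sqrt(VarY)) = 0.2414

0.2414


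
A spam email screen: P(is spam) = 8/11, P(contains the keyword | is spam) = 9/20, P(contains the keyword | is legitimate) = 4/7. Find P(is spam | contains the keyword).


P(A) = P(A|B)P(B) + P(A|B')P(B') = 9/20*8/11 + 4/7*3/11 = 186/385
P(B|A) = P(A|B)P(B)/P(A) = (18/55)/(186/385) = 21/31

21/31


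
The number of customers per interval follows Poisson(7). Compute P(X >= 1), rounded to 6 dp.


P(X>=1) = 1 - P(X<=0) = 1 - (e^(-7)*7^0/0!)
≈ 1 - 0.0009118820 = 0.9990881180
≈ 0.999088

0.999088


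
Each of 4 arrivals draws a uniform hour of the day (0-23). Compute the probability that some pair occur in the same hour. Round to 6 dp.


P(all different) = prod((24-i)/24 for i=0..3) = 0.768663
P(at least one match) = 1 - 0.768663 = 0.231337

0.231337


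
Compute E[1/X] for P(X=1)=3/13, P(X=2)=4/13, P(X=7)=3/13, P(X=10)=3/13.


E[1/X] = sum(g(x)*P(x))
= 1*3/13 + 1/2*4/13 + 1/7*3/13 + 1/10*3/13
= 401/910

401/910


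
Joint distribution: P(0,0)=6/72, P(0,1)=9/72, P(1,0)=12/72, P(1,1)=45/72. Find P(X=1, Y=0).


Read from table: P(X=1, Y=0) = 12/72 = 1/6

1/6


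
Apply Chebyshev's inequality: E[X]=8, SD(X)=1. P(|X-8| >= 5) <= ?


k = 5/1 = 5
Chebyshev: P(|X-mu| >= k*sigma) <= 1/k^2 = 1/5^2 = 1/25

1/25


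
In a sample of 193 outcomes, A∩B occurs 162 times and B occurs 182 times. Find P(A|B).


P(A|B) = P(A∩B)/P(B) = (162/193)/(182/193) = 162/182 = 81/91

81/91


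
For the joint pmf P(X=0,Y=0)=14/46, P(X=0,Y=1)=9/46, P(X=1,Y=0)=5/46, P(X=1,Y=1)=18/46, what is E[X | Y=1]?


P(Y=1) = 27/46
E[X|Y=1] = (0*9 + 1*18)/27 = 18/27 = 2/3

2/3
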